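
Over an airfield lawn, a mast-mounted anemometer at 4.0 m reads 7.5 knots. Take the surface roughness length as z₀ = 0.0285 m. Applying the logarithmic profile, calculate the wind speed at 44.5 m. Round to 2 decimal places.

11.15 knots

Log law: V(z) ∝ ln(z/z₀), so V₂/V₁ = ln(z₂/z₀) / ln(z₁/z₀).
ln(44.5/0.0285) = 7.3533, ln(4.0/0.0285) = 4.9441
V₂ = 7.5 × 7.3533/4.9441 = 7.5 × 1.4873 = 11.1546 knots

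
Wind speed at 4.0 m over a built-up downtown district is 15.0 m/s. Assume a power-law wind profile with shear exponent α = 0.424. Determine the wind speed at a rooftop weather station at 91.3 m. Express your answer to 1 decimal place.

56.5 m/s

Power-law profile: V₂ = V₁ · (z₂/z₁)^α
V₂ = 15.0 × (91.3/4.0)^0.424 = 15.0 × (22.8250)^0.424
    = 15.0 × 3.7667 = 56.5012 m/s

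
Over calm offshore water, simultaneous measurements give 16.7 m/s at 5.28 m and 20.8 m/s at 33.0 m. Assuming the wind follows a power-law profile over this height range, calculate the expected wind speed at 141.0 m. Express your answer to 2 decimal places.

24.75 m/s

First find α: α = ln(V₂/V₁)/ln(z₂/z₁) = ln(20.8/16.7)/ln(33.0/5.28) = 0.21954/1.83258 = 0.1198
Extrapolate from 33.0 m to 141.0 m: V₃ = 20.8 × (141.0/33.0)^0.1198 = 20.8 × 1.1900 = 24.7527 m/s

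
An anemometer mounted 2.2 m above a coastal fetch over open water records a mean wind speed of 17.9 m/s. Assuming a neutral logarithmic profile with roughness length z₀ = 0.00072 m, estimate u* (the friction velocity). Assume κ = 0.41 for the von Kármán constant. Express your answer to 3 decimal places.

u* ≈ 0.915 m/s

Log law: V(z) = (u*/κ) · ln(z/z₀) ⇒ u* = κ · V / ln(z/z₀)
u* = 0.41 × 17.9 / ln(2.2/0.00072) = 0.41 × 17.9 / 8.0247
   = 7.3390 / 8.0247 = 0.9145 m/s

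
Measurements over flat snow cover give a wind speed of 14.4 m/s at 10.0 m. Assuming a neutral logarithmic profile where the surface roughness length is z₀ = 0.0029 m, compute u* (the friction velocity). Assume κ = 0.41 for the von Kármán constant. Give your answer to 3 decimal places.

Log law: V(z) = (u*/κ) · ln(z/z₀) ⇒ u* = κ · V / ln(z/z₀)
u* = 0.41 × 14.4 / ln(10.0/0.0029) = 0.41 × 14.4 / 8.1456
   = 5.9040 / 8.1456 = 0.7248 m/s

u* ≈ 0.725 m/s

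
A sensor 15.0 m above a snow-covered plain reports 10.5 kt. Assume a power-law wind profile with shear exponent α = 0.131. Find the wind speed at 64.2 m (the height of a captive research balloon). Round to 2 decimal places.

Power-law profile: V₂ = V₁ · (z₂/z₁)^α
V₂ = 10.5 × (64.2/15.0)^0.131 = 10.5 × (4.2800)^0.131
    = 10.5 × 1.2098 = 12.7031 kt

12.70 kt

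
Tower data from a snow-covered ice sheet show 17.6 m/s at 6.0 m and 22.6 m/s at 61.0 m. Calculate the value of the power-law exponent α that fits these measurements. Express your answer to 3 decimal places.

Power law: V₂/V₁ = (z₂/z₁)^α ⇒ α = ln(V₂/V₁) / ln(z₂/z₁)
α = ln(22.6/17.6) / ln(61.0/6.0) = ln(1.2841) / ln(10.1667)
  = 0.25005 / 2.31911 = 0.10782

α ≈ 0.108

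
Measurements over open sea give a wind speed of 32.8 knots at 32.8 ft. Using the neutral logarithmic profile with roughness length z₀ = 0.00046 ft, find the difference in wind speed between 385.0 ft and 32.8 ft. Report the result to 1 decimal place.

Log law: V₂ = V₁ · ln(z₂/z₀)/ln(z₁/z₀) = 32.8 × 13.6375/11.1747 = 40.0289 knots
ΔV = 40.0289 − 32.8 = 7.2289 knots

7.2 knots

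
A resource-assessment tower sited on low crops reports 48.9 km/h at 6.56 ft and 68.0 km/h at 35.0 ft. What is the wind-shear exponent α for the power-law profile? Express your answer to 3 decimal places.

α ≈ 0.197

Power law: V₂/V₁ = (z₂/z₁)^α ⇒ α = ln(V₂/V₁) / ln(z₂/z₁)
α = ln(68.0/48.9) / ln(35.0/6.56) = ln(1.3906) / ln(5.3354)
  = 0.32973 / 1.67436 = 0.19693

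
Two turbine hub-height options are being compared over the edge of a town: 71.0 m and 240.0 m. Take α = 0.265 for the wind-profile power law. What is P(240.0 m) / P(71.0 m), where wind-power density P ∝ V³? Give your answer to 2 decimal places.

2.63

Speed ratio: V_B/V_A = (z_B/z_A)^α = (240.0/71.0)^0.265 = (3.3803)^0.265 = 1.38093
Power-density ratio: P_B/P_A = (V_B/V_A)³ = (1.38093)³ = 2.63340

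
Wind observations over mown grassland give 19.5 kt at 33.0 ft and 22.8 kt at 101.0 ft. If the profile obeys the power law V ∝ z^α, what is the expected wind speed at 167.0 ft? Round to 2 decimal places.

24.46 kt

First find α: α = ln(V₂/V₁)/ln(z₂/z₁) = ln(22.8/19.5)/ln(101.0/33.0) = 0.15635/1.11861 = 0.1398
Extrapolate from 101.0 ft to 167.0 ft: V₃ = 22.8 × (167.0/101.0)^0.1398 = 22.8 × 1.0728 = 24.4602 kt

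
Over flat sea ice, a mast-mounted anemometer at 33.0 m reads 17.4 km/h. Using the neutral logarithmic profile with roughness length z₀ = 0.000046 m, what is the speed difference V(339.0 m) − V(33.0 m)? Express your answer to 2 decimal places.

Log law: V₂ = V₁ · ln(z₂/z₀)/ln(z₁/z₀) = 17.4 × 15.8129/13.4834 = 20.4062 km/h
ΔV = 20.4062 − 17.4 = 3.0062 km/h

3.01 km/h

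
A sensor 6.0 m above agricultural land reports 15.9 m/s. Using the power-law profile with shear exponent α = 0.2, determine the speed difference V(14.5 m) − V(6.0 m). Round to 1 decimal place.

3.1 m/s

Power law: V₂ = V₁ · (z₂/z₁)^α = 15.9 × (2.4167)^0.2 = 18.9688 m/s
ΔV = 18.9688 − 15.9 = 3.0688 m/s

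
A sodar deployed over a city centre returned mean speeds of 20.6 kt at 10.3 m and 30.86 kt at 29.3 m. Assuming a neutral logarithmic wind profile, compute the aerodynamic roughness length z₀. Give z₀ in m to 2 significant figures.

Log law: V(z) ∝ ln(z/z₀). With r = V₁/V₂ = 20.6/30.86 = 0.66753,
r · ln(z₂/z₀) = ln(z₁/z₀) ⇒ ln z₀ = (ln z₁ − r·ln z₂)/(1 − r)
ln z₀ = (2.33214 − 0.66753×3.37759) / 0.33247 = 0.2331
z₀ = exp(0.2331) = 1.263 m

z₀ ≈ 1.3 m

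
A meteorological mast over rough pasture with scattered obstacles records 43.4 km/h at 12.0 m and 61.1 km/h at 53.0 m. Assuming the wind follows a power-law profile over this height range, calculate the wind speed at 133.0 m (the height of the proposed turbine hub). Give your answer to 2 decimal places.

75.52 km/h

First find α: α = ln(V₂/V₁)/ln(z₂/z₁) = ln(61.1/43.4)/ln(53.0/12.0) = 0.34205/1.48539 = 0.2303
Extrapolate from 53.0 m to 133.0 m: V₃ = 61.1 × (133.0/53.0)^0.2303 = 61.1 × 1.2360 = 75.5188 km/h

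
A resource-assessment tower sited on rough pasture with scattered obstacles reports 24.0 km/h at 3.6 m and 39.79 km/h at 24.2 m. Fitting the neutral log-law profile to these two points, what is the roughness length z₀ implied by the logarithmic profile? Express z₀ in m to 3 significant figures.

z₀ ≈ 0.199 m

Log law: V(z) ∝ ln(z/z₀). With r = V₁/V₂ = 24.0/39.79 = 0.60317,
r · ln(z₂/z₀) = ln(z₁/z₀) ⇒ ln z₀ = (ln z₁ − r·ln z₂)/(1 − r)
ln z₀ = (1.28093 − 0.60317×3.18635) / 0.39683 = -1.6152
z₀ = exp(-1.6152) = 0.1988 m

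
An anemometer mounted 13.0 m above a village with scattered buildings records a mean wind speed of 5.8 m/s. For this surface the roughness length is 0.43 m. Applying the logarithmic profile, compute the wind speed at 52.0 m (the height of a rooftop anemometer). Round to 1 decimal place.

8.2 m/s

Log law: V(z) ∝ ln(z/z₀), so V₂/V₁ = ln(z₂/z₀) / ln(z₁/z₀).
ln(52.0/0.43) = 4.7952, ln(13.0/0.43) = 3.4089
V₂ = 5.8 × 4.7952/3.4089 = 5.8 × 1.4067 = 8.1587 m/s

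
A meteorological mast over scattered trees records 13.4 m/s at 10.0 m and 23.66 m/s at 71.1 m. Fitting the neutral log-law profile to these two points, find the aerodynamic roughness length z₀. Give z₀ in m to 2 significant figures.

Log law: V(z) ∝ ln(z/z₀). With r = V₁/V₂ = 13.4/23.66 = 0.56636,
r · ln(z₂/z₀) = ln(z₁/z₀) ⇒ ln z₀ = (ln z₁ − r·ln z₂)/(1 − r)
ln z₀ = (2.30259 − 0.56636×4.26409) / 0.43364 = -0.2592
z₀ = exp(-0.2592) = 0.7717 m

z₀ ≈ 0.77 m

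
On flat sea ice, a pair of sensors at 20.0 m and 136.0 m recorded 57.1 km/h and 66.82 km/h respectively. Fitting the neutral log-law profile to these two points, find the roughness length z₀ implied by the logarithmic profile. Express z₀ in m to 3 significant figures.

Log law: V(z) ∝ ln(z/z₀). With r = V₁/V₂ = 57.1/66.82 = 0.85453,
r · ln(z₂/z₀) = ln(z₁/z₀) ⇒ ln z₀ = (ln z₁ − r·ln z₂)/(1 − r)
ln z₀ = (2.99573 − 0.85453×4.91265) / 0.14547 = -8.2652
z₀ = exp(-8.2652) = 0.0002573 m

z₀ ≈ 0.000257 m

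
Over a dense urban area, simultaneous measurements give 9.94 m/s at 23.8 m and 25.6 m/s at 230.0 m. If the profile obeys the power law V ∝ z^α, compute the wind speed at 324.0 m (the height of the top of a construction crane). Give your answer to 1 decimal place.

29.5 m/s

First find α: α = ln(V₂/V₁)/ln(z₂/z₁) = ln(25.6/9.94)/ln(230.0/23.8) = 0.94603/2.26839 = 0.4170
Extrapolate from 230.0 m to 324.0 m: V₃ = 25.6 × (324.0/230.0)^0.4170 = 25.6 × 1.1536 = 29.5327 m/s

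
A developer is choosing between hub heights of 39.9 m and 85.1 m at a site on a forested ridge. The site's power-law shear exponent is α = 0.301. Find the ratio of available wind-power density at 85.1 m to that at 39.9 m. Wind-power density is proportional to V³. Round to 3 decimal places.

1.982

Speed ratio: V_B/V_A = (z_B/z_A)^α = (85.1/39.9)^0.301 = (2.1328)^0.301 = 1.25608
Power-density ratio: P_B/P_A = (V_B/V_A)³ = (1.25608)³ = 1.98175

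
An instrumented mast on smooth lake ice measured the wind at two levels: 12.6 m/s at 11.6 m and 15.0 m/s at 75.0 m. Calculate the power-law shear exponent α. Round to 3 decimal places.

α ≈ 0.093

Power law: V₂/V₁ = (z₂/z₁)^α ⇒ α = ln(V₂/V₁) / ln(z₂/z₁)
α = ln(15.0/12.6) / ln(75.0/11.6) = ln(1.1905) / ln(6.4655)
  = 0.17435 / 1.86648 = 0.09341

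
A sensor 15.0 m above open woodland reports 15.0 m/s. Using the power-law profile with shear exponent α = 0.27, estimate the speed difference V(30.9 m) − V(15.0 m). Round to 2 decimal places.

Power law: V₂ = V₁ · (z₂/z₁)^α = 15.0 × (2.0600)^0.27 = 18.2320 m/s
ΔV = 18.2320 − 15.0 = 3.2320 m/s

3.23 m/s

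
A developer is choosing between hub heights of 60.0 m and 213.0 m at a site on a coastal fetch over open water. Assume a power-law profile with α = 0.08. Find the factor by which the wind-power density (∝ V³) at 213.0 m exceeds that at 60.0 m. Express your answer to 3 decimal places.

Speed ratio: V_B/V_A = (z_B/z_A)^α = (213.0/60.0)^0.08 = (3.5500)^0.08 = 1.10667
Power-density ratio: P_B/P_A = (V_B/V_A)³ = (1.10667)³ = 1.35536

1.355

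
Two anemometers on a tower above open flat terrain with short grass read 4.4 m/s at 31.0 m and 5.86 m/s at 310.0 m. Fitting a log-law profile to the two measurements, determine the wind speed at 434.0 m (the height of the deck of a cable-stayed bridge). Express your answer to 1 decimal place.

Log law: V ∝ ln(z/z₀). From the pair, with r = V₁/V₂ = 0.75085,
ln z₀ = (ln z₁ − r·ln z₂)/(1 − r) = (3.4340 − 0.75085×5.7366)/0.24915 = -3.5053 → z₀ = 0.03004 m
V₃ = V₁ · ln(z₃/z₀)/ln(z₁/z₀) = 4.4 × 9.5784/6.9393 = 6.0733 m/s

6.1 m/s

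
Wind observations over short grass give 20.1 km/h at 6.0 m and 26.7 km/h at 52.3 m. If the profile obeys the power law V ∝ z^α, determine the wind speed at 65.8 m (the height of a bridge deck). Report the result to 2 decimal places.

First find α: α = ln(V₂/V₁)/ln(z₂/z₁) = ln(26.7/20.1)/ln(52.3/6.0) = 0.28394/2.16524 = 0.1311
Extrapolate from 52.3 m to 65.8 m: V₃ = 26.7 × (65.8/52.3)^0.1311 = 26.7 × 1.0306 = 27.5162 km/h

27.52 km/h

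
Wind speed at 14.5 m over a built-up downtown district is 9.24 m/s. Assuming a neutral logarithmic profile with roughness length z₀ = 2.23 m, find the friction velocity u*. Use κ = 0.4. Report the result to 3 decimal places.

Log law: V(z) = (u*/κ) · ln(z/z₀) ⇒ u* = κ · V / ln(z/z₀)
u* = 0.4 × 9.24 / ln(14.5/2.23) = 0.4 × 9.24 / 1.8721
   = 3.6960 / 1.8721 = 1.9742 m/s

u* ≈ 1.974 m/s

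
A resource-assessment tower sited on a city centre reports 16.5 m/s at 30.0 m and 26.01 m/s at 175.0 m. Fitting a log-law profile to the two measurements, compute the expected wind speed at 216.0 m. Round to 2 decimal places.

Log law: V ∝ ln(z/z₀). From the pair, with r = V₁/V₂ = 0.63437,
ln z₀ = (ln z₁ − r·ln z₂)/(1 − r) = (3.4012 − 0.63437×5.1648)/0.36563 = 0.3413 → z₀ = 1.407 m
V₃ = V₁ · ln(z₃/z₀)/ln(z₁/z₀) = 16.5 × 5.0339/3.0599 = 27.1451 m/s

27.15 m/s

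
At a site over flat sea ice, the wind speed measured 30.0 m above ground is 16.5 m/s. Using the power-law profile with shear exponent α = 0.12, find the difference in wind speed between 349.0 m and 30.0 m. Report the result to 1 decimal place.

5.6 m/s

Power law: V₂ = V₁ · (z₂/z₁)^α = 16.5 × (11.6333)^0.12 = 22.1497 m/s
ΔV = 22.1497 − 16.5 = 5.6497 m/s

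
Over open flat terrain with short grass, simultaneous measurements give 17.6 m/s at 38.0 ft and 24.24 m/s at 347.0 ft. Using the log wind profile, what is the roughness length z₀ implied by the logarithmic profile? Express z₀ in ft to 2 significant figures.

Log law: V(z) ∝ ln(z/z₀). With r = V₁/V₂ = 17.6/24.24 = 0.72607,
r · ln(z₂/z₀) = ln(z₁/z₀) ⇒ ln z₀ = (ln z₁ − r·ln z₂)/(1 − r)
ln z₀ = (3.63759 − 0.72607×5.84932) / 0.27393 = -2.2249
z₀ = exp(-2.2249) = 0.1081 ft

z₀ ≈ 0.11 ft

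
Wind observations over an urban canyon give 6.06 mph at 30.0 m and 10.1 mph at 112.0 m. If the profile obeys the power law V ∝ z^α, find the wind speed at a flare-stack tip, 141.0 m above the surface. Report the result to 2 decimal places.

First find α: α = ln(V₂/V₁)/ln(z₂/z₁) = ln(10.1/6.06)/ln(112.0/30.0) = 0.51083/1.31730 = 0.3878
Extrapolate from 112.0 m to 141.0 m: V₃ = 10.1 × (141.0/112.0)^0.3878 = 10.1 × 1.0934 = 11.0433 mph

11.04 mph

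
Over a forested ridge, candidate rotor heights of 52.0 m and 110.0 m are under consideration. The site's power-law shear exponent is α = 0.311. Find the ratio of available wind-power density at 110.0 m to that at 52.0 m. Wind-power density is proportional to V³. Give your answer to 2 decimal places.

Speed ratio: V_B/V_A = (z_B/z_A)^α = (110.0/52.0)^0.311 = (2.1154)^0.311 = 1.26240
Power-density ratio: P_B/P_A = (V_B/V_A)³ = (1.26240)³ = 2.01182

2.01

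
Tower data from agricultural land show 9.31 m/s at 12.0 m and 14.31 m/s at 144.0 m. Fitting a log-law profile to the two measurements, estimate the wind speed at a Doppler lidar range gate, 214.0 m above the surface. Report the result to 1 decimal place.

15.1 m/s

Log law: V ∝ ln(z/z₀). From the pair, with r = V₁/V₂ = 0.65059,
ln z₀ = (ln z₁ − r·ln z₂)/(1 − r) = (2.4849 − 0.65059×4.9698)/0.34941 = -2.1420 → z₀ = 0.1174 m
V₃ = V₁ · ln(z₃/z₀)/ln(z₁/z₀) = 9.31 × 7.5080/4.6269 = 15.1071 m/s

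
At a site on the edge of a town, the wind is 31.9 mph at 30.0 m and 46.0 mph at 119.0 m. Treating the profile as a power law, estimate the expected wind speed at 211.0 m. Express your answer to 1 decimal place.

First find α: α = ln(V₂/V₁)/ln(z₂/z₁) = ln(46.0/31.9)/ln(119.0/30.0) = 0.36604/1.37793 = 0.2656
Extrapolate from 119.0 m to 211.0 m: V₃ = 46.0 × (211.0/119.0)^0.2656 = 46.0 × 1.1643 = 53.5590 mph

53.6 mph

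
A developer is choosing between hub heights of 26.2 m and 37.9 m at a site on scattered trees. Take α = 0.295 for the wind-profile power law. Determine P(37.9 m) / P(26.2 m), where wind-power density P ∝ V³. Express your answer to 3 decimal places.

1.386

Speed ratio: V_B/V_A = (z_B/z_A)^α = (37.9/26.2)^0.295 = (1.4466)^0.295 = 1.11506
Power-density ratio: P_B/P_A = (V_B/V_A)³ = (1.11506)³ = 1.38643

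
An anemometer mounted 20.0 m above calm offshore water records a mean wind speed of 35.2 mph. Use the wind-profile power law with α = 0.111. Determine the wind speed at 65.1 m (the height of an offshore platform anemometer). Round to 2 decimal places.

40.13 mph

Power-law profile: V₂ = V₁ · (z₂/z₁)^α
V₂ = 35.2 × (65.1/20.0)^0.111 = 35.2 × (3.2550)^0.111
    = 35.2 × 1.1400 = 40.1269 mph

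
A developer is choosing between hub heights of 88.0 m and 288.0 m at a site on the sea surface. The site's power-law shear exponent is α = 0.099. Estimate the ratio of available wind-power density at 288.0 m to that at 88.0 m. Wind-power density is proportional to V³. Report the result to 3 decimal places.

Speed ratio: V_B/V_A = (z_B/z_A)^α = (288.0/88.0)^0.099 = (3.2727)^0.099 = 1.12454
Power-density ratio: P_B/P_A = (V_B/V_A)³ = (1.12454)³ = 1.42209

1.422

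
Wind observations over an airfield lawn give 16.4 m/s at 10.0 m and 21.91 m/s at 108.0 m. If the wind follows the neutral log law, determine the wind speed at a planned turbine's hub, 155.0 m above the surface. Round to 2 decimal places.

Log law: V ∝ ln(z/z₀). From the pair, with r = V₁/V₂ = 0.74852,
ln z₀ = (ln z₁ − r·ln z₂)/(1 − r) = (2.3026 − 0.74852×4.6821)/0.25148 = -4.7799 → z₀ = 0.008397 m
V₃ = V₁ · ln(z₃/z₀)/ln(z₁/z₀) = 16.4 × 9.8233/7.0825 = 22.7466 m/s

22.75 m/s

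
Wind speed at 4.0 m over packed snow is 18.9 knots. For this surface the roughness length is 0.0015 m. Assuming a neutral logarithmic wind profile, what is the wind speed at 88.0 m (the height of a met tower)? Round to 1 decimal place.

Log law: V(z) ∝ ln(z/z₀), so V₂/V₁ = ln(z₂/z₀) / ln(z₁/z₀).
ln(88.0/0.0015) = 10.9796, ln(4.0/0.0015) = 7.8886
V₂ = 18.9 × 10.9796/7.8886 = 18.9 × 1.3918 = 26.3057 knots

26.3 knots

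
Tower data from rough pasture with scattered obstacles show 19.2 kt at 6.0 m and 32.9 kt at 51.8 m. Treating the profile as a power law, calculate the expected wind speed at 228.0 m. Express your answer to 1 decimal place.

First find α: α = ln(V₂/V₁)/ln(z₂/z₁) = ln(32.9/19.2)/ln(51.8/6.0) = 0.53856/2.15563 = 0.2498
Extrapolate from 51.8 m to 228.0 m: V₃ = 32.9 × (228.0/51.8)^0.2498 = 32.9 × 1.4481 = 47.6424 kt

47.6 kt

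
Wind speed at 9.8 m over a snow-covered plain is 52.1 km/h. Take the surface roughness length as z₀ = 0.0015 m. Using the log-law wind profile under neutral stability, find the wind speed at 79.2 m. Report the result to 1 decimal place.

64.5 km/h

Log law: V(z) ∝ ln(z/z₀), so V₂/V₁ = ln(z₂/z₀) / ln(z₁/z₀).
ln(79.2/0.0015) = 10.8743, ln(9.8/0.0015) = 8.7847
V₂ = 52.1 × 10.8743/8.7847 = 52.1 × 1.2379 = 64.4929 km/h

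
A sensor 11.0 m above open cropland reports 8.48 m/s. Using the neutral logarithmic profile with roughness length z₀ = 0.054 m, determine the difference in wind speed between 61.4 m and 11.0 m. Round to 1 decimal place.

Log law: V₂ = V₁ · ln(z₂/z₀)/ln(z₁/z₀) = 8.48 × 7.0362/5.3167 = 11.2226 m/s
ΔV = 11.2226 − 8.48 = 2.7426 m/s

2.7 m/s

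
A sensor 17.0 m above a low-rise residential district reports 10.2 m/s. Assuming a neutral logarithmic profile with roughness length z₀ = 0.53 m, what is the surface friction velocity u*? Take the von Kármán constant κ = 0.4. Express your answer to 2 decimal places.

Log law: V(z) = (u*/κ) · ln(z/z₀) ⇒ u* = κ · V / ln(z/z₀)
u* = 0.4 × 10.2 / ln(17.0/0.53) = 0.4 × 10.2 / 3.4681
   = 4.0800 / 3.4681 = 1.1764 m/s

u* ≈ 1.18 m/s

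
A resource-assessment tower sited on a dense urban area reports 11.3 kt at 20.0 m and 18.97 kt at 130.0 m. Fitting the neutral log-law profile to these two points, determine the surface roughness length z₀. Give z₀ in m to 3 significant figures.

z₀ ≈ 1.27 m

Log law: V(z) ∝ ln(z/z₀). With r = V₁/V₂ = 11.3/18.97 = 0.59568,
r · ln(z₂/z₀) = ln(z₁/z₀) ⇒ ln z₀ = (ln z₁ − r·ln z₂)/(1 − r)
ln z₀ = (2.99573 − 0.59568×4.86753) / 0.40432 = 0.2381
z₀ = exp(0.2381) = 1.269 m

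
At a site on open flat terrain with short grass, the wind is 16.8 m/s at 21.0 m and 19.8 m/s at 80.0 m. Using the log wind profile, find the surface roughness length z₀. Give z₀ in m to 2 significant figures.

Log law: V(z) ∝ ln(z/z₀). With r = V₁/V₂ = 16.8/19.8 = 0.84848,
r · ln(z₂/z₀) = ln(z₁/z₀) ⇒ ln z₀ = (ln z₁ − r·ln z₂)/(1 − r)
ln z₀ = (3.04452 − 0.84848×4.38203) / 0.15152 = -4.4455
z₀ = exp(-4.4455) = 0.01173 m

z₀ ≈ 0.012 m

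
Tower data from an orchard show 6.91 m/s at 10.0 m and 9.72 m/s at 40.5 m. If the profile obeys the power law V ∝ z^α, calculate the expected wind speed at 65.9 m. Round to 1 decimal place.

10.9 m/s

First find α: α = ln(V₂/V₁)/ln(z₂/z₁) = ln(9.72/6.91)/ln(40.5/10.0) = 0.34122/1.39872 = 0.2439
Extrapolate from 40.5 m to 65.9 m: V₃ = 9.72 × (65.9/40.5)^0.2439 = 9.72 × 1.1261 = 10.9457 m/s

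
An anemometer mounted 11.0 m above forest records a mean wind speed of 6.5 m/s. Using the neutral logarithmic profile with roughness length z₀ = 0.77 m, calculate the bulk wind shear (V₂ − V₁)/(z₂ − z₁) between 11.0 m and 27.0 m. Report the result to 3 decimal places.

0.137 m/s/m

Log law: V₂ = V₁ · ln(z₂/z₀)/ln(z₁/z₀) = 6.5 × 3.5572/2.6593 = 8.6948 m/s
ΔV/Δz = (8.6948 − 6.5)/(27.0 − 11.0) = 2.1948/16.0000 = 0.13718 m/s/m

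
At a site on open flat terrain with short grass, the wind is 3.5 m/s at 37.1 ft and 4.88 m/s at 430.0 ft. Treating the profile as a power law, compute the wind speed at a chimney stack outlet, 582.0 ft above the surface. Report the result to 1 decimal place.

5.1 m/s

First find α: α = ln(V₂/V₁)/ln(z₂/z₁) = ln(4.88/3.5)/ln(430.0/37.1) = 0.33238/2.45017 = 0.1357
Extrapolate from 430.0 ft to 582.0 ft: V₃ = 4.88 × (582.0/430.0)^0.1357 = 4.88 × 1.0419 = 5.0846 m/s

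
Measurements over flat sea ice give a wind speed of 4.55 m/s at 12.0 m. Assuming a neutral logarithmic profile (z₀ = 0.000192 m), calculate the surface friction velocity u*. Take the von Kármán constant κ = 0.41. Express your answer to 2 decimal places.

u* ≈ 0.17 m/s

Log law: V(z) = (u*/κ) · ln(z/z₀) ⇒ u* = κ · V / ln(z/z₀)
u* = 0.41 × 4.55 / ln(12.0/0.000192) = 0.41 × 4.55 / 11.0429
   = 1.8655 / 11.0429 = 0.1689 m/s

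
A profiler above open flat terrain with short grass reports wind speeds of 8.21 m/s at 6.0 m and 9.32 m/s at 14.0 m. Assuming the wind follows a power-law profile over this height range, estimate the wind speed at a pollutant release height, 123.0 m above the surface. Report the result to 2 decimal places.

First find α: α = ln(V₂/V₁)/ln(z₂/z₁) = ln(9.32/8.21)/ln(14.0/6.0) = 0.12681/0.84730 = 0.1497
Extrapolate from 14.0 m to 123.0 m: V₃ = 9.32 × (123.0/14.0)^0.1497 = 9.32 × 1.3844 = 12.9022 m/s

12.90 m/s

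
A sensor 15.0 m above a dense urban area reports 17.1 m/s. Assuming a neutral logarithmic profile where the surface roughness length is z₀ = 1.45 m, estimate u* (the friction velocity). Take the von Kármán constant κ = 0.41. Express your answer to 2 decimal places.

Log law: V(z) = (u*/κ) · ln(z/z₀) ⇒ u* = κ · V / ln(z/z₀)
u* = 0.41 × 17.1 / ln(15.0/1.45) = 0.41 × 17.1 / 2.3365
   = 7.0110 / 2.3365 = 3.0007 m/s

u* ≈ 3.00 m/s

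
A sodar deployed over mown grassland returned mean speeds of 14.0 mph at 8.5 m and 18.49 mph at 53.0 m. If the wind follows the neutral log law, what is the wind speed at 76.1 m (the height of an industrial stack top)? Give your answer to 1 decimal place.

19.4 mph

Log law: V ∝ ln(z/z₀). From the pair, with r = V₁/V₂ = 0.75717,
ln z₀ = (ln z₁ − r·ln z₂)/(1 − r) = (2.1401 − 0.75717×3.9703)/0.24283 = -3.5667 → z₀ = 0.02825 m
V₃ = V₁ · ln(z₃/z₀)/ln(z₁/z₀) = 14.0 × 7.8987/5.7067 = 19.3775 mph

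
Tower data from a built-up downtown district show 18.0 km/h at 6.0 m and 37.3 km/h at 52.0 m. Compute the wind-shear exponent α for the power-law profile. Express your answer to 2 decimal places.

α ≈ 0.34

Power law: V₂/V₁ = (z₂/z₁)^α ⇒ α = ln(V₂/V₁) / ln(z₂/z₁)
α = ln(37.3/18.0) / ln(52.0/6.0) = ln(2.0722) / ln(8.6667)
  = 0.72862 / 2.15948 = 0.33741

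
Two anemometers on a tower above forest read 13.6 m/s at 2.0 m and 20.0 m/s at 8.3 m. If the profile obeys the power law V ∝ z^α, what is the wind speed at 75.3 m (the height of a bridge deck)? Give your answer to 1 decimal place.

First find α: α = ln(V₂/V₁)/ln(z₂/z₁) = ln(20.0/13.6)/ln(8.3/2.0) = 0.38566/1.42311 = 0.2710
Extrapolate from 8.3 m to 75.3 m: V₃ = 20.0 × (75.3/8.3)^0.2710 = 20.0 × 1.8178 = 36.3556 m/s

36.4 m/s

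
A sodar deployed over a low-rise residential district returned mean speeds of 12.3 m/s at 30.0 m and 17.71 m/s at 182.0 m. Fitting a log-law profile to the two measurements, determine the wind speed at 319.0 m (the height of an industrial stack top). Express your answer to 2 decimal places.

Log law: V ∝ ln(z/z₀). From the pair, with r = V₁/V₂ = 0.69452,
ln z₀ = (ln z₁ − r·ln z₂)/(1 − r) = (3.4012 − 0.69452×5.2040)/0.30548 = -0.6976 → z₀ = 0.4978 m
V₃ = V₁ · ln(z₃/z₀)/ln(z₁/z₀) = 12.3 × 6.4628/4.0988 = 19.3940 m/s

19.39 m/s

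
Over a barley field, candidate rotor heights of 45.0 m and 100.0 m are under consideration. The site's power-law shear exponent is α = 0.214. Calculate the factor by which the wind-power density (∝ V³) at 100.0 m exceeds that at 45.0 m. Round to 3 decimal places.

Speed ratio: V_B/V_A = (z_B/z_A)^α = (100.0/45.0)^0.214 = (2.2222)^0.214 = 1.18635
Power-density ratio: P_B/P_A = (V_B/V_A)³ = (1.18635)³ = 1.66970

1.670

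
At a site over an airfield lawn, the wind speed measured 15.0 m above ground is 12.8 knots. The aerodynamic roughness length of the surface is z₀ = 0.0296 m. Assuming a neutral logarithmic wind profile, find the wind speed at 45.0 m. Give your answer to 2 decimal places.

15.06 knots

Log law: V(z) ∝ ln(z/z₀), so V₂/V₁ = ln(z₂/z₀) / ln(z₁/z₀).
ln(45.0/0.0296) = 7.3266, ln(15.0/0.0296) = 6.2280
V₂ = 12.8 × 7.3266/6.2280 = 12.8 × 1.1764 = 15.0579 knots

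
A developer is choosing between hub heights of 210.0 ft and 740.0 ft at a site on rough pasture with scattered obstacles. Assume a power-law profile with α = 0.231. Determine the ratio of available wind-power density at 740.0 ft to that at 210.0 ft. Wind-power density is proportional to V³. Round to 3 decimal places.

Speed ratio: V_B/V_A = (z_B/z_A)^α = (740.0/210.0)^0.231 = (3.5238)^0.231 = 1.33770
Power-density ratio: P_B/P_A = (V_B/V_A)³ = (1.33770)³ = 2.39375

2.394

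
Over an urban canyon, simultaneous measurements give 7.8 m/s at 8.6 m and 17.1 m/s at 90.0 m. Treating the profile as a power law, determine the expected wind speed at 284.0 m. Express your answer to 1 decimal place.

First find α: α = ln(V₂/V₁)/ln(z₂/z₁) = ln(17.1/7.8)/ln(90.0/8.6) = 0.78495/2.34805 = 0.3343
Extrapolate from 90.0 m to 284.0 m: V₃ = 17.1 × (284.0/90.0)^0.3343 = 17.1 × 1.4684 = 25.1095 m/s

25.1 m/s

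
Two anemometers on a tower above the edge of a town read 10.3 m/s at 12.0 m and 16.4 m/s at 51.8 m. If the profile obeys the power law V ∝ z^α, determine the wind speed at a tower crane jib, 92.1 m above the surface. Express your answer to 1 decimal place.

19.7 m/s

First find α: α = ln(V₂/V₁)/ln(z₂/z₁) = ln(16.4/10.3)/ln(51.8/12.0) = 0.46514/1.46248 = 0.3180
Extrapolate from 51.8 m to 92.1 m: V₃ = 16.4 × (92.1/51.8)^0.3180 = 16.4 × 1.2009 = 19.6940 m/s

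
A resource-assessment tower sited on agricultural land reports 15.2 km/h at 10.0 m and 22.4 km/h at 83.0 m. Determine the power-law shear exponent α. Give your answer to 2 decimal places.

α ≈ 0.18

Power law: V₂/V₁ = (z₂/z₁)^α ⇒ α = ln(V₂/V₁) / ln(z₂/z₁)
α = ln(22.4/15.2) / ln(83.0/10.0) = ln(1.4737) / ln(8.3000)
  = 0.38777 / 2.11626 = 0.18323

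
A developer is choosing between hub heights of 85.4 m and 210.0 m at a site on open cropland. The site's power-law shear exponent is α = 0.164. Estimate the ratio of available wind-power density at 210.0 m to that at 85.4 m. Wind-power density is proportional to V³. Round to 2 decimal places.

Speed ratio: V_B/V_A = (z_B/z_A)^α = (210.0/85.4)^0.164 = (2.4590)^0.164 = 1.15900
Power-density ratio: P_B/P_A = (V_B/V_A)³ = (1.15900)³ = 1.55688

1.56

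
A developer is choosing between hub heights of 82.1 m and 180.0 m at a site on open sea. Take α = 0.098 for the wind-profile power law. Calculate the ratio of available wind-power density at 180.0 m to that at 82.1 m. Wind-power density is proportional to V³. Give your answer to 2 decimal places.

Speed ratio: V_B/V_A = (z_B/z_A)^α = (180.0/82.1)^0.098 = (2.1924)^0.098 = 1.07997
Power-density ratio: P_B/P_A = (V_B/V_A)³ = (1.07997)³ = 1.25960

1.26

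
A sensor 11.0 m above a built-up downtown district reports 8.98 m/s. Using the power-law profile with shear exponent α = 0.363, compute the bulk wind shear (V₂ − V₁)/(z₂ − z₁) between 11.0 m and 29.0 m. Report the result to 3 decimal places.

Power law: V₂ = V₁ · (z₂/z₁)^α = 8.98 × (2.6364)^0.363 = 12.7674 m/s
ΔV/Δz = (12.7674 − 8.98)/(29.0 − 11.0) = 3.7874/18.0000 = 0.21041 m/s/m

0.210 m/s/m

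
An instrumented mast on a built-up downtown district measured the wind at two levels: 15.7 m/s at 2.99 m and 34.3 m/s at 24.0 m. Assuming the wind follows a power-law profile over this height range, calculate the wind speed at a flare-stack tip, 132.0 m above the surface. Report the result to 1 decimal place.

65.0 m/s

First find α: α = ln(V₂/V₁)/ln(z₂/z₁) = ln(34.3/15.7)/ln(24.0/2.99) = 0.78148/2.08278 = 0.3752
Extrapolate from 24.0 m to 132.0 m: V₃ = 34.3 × (132.0/24.0)^0.3752 = 34.3 × 1.8958 = 65.0260 m/s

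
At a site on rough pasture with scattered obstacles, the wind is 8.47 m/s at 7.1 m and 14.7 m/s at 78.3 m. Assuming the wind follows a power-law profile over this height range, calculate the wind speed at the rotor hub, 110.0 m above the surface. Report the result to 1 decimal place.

15.9 m/s

First find α: α = ln(V₂/V₁)/ln(z₂/z₁) = ln(14.7/8.47)/ln(78.3/7.1) = 0.55132/2.40045 = 0.2297
Extrapolate from 78.3 m to 110.0 m: V₃ = 14.7 × (110.0/78.3)^0.2297 = 14.7 × 1.0812 = 15.8937 m/s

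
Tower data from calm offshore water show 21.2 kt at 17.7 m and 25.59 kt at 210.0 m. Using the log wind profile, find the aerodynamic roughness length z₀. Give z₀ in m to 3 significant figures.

Log law: V(z) ∝ ln(z/z₀). With r = V₁/V₂ = 21.2/25.59 = 0.82845,
r · ln(z₂/z₀) = ln(z₁/z₀) ⇒ ln z₀ = (ln z₁ − r·ln z₂)/(1 − r)
ln z₀ = (2.87356 − 0.82845×5.34711) / 0.17155 = -9.0716
z₀ = exp(-9.0716) = 0.0001149 m

z₀ ≈ 0.000115 m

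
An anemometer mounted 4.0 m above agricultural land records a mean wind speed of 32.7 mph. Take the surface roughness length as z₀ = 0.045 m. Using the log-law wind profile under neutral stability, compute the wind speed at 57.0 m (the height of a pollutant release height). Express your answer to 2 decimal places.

Log law: V(z) ∝ ln(z/z₀), so V₂/V₁ = ln(z₂/z₀) / ln(z₁/z₀).
ln(57.0/0.045) = 7.1441, ln(4.0/0.045) = 4.4874
V₂ = 32.7 × 7.1441/4.4874 = 32.7 × 1.5920 = 52.0600 mph

52.06 mph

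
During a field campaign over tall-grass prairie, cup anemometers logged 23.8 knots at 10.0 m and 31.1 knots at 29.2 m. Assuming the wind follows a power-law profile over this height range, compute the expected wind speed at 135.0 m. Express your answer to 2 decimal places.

45.58 knots

First find α: α = ln(V₂/V₁)/ln(z₂/z₁) = ln(31.1/23.8)/ln(29.2/10.0) = 0.26752/1.07158 = 0.2497
Extrapolate from 29.2 m to 135.0 m: V₃ = 31.1 × (135.0/29.2)^0.2497 = 31.1 × 1.4656 = 45.5792 knots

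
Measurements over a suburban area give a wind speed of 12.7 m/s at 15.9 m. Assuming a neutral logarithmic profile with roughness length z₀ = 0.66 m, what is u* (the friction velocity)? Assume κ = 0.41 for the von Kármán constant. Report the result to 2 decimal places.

u* ≈ 1.64 m/s

Log law: V(z) = (u*/κ) · ln(z/z₀) ⇒ u* = κ · V / ln(z/z₀)
u* = 0.41 × 12.7 / ln(15.9/0.66) = 0.41 × 12.7 / 3.1818
   = 5.2070 / 3.1818 = 1.6365 m/s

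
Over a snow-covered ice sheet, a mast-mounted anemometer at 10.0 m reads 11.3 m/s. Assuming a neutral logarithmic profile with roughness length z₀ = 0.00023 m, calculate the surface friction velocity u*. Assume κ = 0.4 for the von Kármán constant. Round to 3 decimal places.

u* ≈ 0.423 m/s

Log law: V(z) = (u*/κ) · ln(z/z₀) ⇒ u* = κ · V / ln(z/z₀)
u* = 0.4 × 11.3 / ln(10.0/0.00023) = 0.4 × 11.3 / 10.6800
   = 4.5200 / 10.6800 = 0.4232 m/s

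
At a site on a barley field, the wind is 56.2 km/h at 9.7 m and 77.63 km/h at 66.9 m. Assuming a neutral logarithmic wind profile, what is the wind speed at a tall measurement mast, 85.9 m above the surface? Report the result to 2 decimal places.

Log law: V ∝ ln(z/z₀). From the pair, with r = V₁/V₂ = 0.72395,
ln z₀ = (ln z₁ − r·ln z₂)/(1 − r) = (2.2721 − 0.72395×4.2032)/0.27605 = -2.7921 → z₀ = 0.06129 m
V₃ = V₁ · ln(z₃/z₀)/ln(z₁/z₀) = 56.2 × 7.2453/5.0642 = 80.4042 km/h

80.40 km/h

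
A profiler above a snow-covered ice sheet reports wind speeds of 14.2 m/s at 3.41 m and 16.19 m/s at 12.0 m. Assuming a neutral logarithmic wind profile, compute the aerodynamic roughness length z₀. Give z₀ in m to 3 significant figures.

z₀ ≈ 0.000430 m

Log law: V(z) ∝ ln(z/z₀). With r = V₁/V₂ = 14.2/16.19 = 0.87708,
r · ln(z₂/z₀) = ln(z₁/z₀) ⇒ ln z₀ = (ln z₁ − r·ln z₂)/(1 − r)
ln z₀ = (1.22671 − 0.87708×2.48491) / 0.12292 = -7.7514
z₀ = exp(-7.7514) = 0.0004302 m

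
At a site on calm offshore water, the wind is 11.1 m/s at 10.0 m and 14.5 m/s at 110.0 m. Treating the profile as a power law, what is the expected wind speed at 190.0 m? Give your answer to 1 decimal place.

15.4 m/s

First find α: α = ln(V₂/V₁)/ln(z₂/z₁) = ln(14.5/11.1)/ln(110.0/10.0) = 0.26720/2.39790 = 0.1114
Extrapolate from 110.0 m to 190.0 m: V₃ = 14.5 × (190.0/110.0)^0.1114 = 14.5 × 1.0628 = 15.4105 m/s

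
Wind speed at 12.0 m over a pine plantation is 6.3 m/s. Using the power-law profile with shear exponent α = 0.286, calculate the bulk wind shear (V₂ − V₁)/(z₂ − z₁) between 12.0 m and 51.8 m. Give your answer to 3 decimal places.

Power law: V₂ = V₁ · (z₂/z₁)^α = 6.3 × (4.3167)^0.286 = 9.5718 m/s
ΔV/Δz = (9.5718 − 6.3)/(51.8 − 12.0) = 3.2718/39.8000 = 0.08221 m/s/m

0.082 m/s/m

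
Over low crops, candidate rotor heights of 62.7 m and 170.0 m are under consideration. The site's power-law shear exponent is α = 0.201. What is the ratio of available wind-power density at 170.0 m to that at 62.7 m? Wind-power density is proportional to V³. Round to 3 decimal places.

1.825

Speed ratio: V_B/V_A = (z_B/z_A)^α = (170.0/62.7)^0.201 = (2.7113)^0.201 = 1.22200
Power-density ratio: P_B/P_A = (V_B/V_A)³ = (1.22200)³ = 1.82477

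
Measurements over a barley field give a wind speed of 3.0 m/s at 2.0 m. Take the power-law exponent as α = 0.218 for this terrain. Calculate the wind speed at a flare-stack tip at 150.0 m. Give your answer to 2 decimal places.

7.69 m/s

Power-law profile: V₂ = V₁ · (z₂/z₁)^α
V₂ = 3.0 × (150.0/2.0)^0.218 = 3.0 × (75.0000)^0.218
    = 3.0 × 2.5631 = 7.6893 m/s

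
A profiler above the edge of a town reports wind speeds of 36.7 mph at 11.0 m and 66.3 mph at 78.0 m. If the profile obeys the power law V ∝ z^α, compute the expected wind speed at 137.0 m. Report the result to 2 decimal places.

First find α: α = ln(V₂/V₁)/ln(z₂/z₁) = ln(66.3/36.7)/ln(78.0/11.0) = 0.59141/1.95881 = 0.3019
Extrapolate from 78.0 m to 137.0 m: V₃ = 66.3 × (137.0/78.0)^0.3019 = 66.3 × 1.1854 = 78.5909 mph

78.59 mph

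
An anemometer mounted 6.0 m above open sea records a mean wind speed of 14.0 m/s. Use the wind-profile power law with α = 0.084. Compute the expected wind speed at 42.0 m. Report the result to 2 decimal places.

16.49 m/s

Power-law profile: V₂ = V₁ · (z₂/z₁)^α
V₂ = 14.0 × (42.0/6.0)^0.084 = 14.0 × (7.0000)^0.084
    = 14.0 × 1.1776 = 16.4860 m/s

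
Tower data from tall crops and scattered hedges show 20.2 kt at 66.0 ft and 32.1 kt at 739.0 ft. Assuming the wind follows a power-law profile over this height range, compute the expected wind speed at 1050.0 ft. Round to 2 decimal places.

First find α: α = ln(V₂/V₁)/ln(z₂/z₁) = ln(32.1/20.2)/ln(739.0/66.0) = 0.46317/2.41564 = 0.1917
Extrapolate from 739.0 ft to 1050.0 ft: V₃ = 32.1 × (1050.0/739.0)^0.1917 = 32.1 × 1.0697 = 34.3363 kt

34.34 kt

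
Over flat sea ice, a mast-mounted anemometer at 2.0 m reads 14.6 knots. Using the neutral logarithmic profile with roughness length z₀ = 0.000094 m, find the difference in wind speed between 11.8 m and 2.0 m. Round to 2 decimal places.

Log law: V₂ = V₁ · ln(z₂/z₀)/ln(z₁/z₀) = 14.6 × 11.7403/9.9654 = 17.2004 knots
ΔV = 17.2004 − 14.6 = 2.6004 knots

2.60 knots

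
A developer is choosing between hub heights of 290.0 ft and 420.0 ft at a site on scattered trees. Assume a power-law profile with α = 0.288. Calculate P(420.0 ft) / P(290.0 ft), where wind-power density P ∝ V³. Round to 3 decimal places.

Speed ratio: V_B/V_A = (z_B/z_A)^α = (420.0/290.0)^0.288 = (1.4483)^0.288 = 1.11256
Power-density ratio: P_B/P_A = (V_B/V_A)³ = (1.11256)³ = 1.37713

1.377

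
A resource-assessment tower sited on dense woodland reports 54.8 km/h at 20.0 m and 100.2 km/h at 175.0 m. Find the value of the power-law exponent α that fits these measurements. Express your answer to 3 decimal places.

Power law: V₂/V₁ = (z₂/z₁)^α ⇒ α = ln(V₂/V₁) / ln(z₂/z₁)
α = ln(100.2/54.8) / ln(175.0/20.0) = ln(1.8285) / ln(8.7500)
  = 0.60348 / 2.16905 = 0.27822

α ≈ 0.278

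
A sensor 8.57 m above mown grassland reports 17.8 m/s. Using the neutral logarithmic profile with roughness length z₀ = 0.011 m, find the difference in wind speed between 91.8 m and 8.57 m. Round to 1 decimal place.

Log law: V₂ = V₁ · ln(z₂/z₀)/ln(z₁/z₀) = 17.8 × 9.0295/6.6581 = 24.1396 m/s
ΔV = 24.1396 − 17.8 = 6.3396 m/s

6.3 m/s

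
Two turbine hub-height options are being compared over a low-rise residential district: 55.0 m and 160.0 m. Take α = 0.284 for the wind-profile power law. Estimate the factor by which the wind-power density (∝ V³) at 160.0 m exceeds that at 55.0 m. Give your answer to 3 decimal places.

2.484

Speed ratio: V_B/V_A = (z_B/z_A)^α = (160.0/55.0)^0.284 = (2.9091)^0.284 = 1.35428
Power-density ratio: P_B/P_A = (V_B/V_A)³ = (1.35428)³ = 2.48383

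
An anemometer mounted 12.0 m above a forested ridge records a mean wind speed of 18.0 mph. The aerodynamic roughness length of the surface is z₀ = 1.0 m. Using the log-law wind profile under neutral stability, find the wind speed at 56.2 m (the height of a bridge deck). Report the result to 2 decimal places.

Log law: V(z) ∝ ln(z/z₀), so V₂/V₁ = ln(z₂/z₀) / ln(z₁/z₀).
ln(56.2/1.0) = 4.0289, ln(12.0/1.0) = 2.4849
V₂ = 18.0 × 4.0289/2.4849 = 18.0 × 1.6214 = 29.1844 mph

29.18 mph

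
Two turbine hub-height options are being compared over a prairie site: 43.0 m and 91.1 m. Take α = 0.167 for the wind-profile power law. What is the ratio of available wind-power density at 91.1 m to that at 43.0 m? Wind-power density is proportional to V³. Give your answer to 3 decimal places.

1.457

Speed ratio: V_B/V_A = (z_B/z_A)^α = (91.1/43.0)^0.167 = (2.1186)^0.167 = 1.13358
Power-density ratio: P_B/P_A = (V_B/V_A)³ = (1.13358)³ = 1.45664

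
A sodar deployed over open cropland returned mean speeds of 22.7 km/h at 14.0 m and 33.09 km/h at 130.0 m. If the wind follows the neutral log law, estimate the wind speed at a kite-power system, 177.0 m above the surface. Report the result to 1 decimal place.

Log law: V ∝ ln(z/z₀). From the pair, with r = V₁/V₂ = 0.68601,
ln z₀ = (ln z₁ − r·ln z₂)/(1 − r) = (2.6391 − 0.68601×4.8675)/0.31399 = -2.2297 → z₀ = 0.1076 m
V₃ = V₁ · ln(z₃/z₀)/ln(z₁/z₀) = 22.7 × 7.4059/4.8688 = 34.5289 km/h

34.5 km/h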